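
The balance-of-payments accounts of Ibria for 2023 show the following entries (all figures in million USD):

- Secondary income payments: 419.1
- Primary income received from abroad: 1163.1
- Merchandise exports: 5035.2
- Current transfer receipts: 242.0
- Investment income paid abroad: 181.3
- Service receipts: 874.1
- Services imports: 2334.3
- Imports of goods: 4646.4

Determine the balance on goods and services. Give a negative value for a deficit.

Goods balance = 5035.2 - 4646.4 = 388.8
Services balance = 874.1 - 2334.3 = -1460.2
Trade balance (goods + services) = 388.8 + (-1460.2) = -1071.4

-1071.4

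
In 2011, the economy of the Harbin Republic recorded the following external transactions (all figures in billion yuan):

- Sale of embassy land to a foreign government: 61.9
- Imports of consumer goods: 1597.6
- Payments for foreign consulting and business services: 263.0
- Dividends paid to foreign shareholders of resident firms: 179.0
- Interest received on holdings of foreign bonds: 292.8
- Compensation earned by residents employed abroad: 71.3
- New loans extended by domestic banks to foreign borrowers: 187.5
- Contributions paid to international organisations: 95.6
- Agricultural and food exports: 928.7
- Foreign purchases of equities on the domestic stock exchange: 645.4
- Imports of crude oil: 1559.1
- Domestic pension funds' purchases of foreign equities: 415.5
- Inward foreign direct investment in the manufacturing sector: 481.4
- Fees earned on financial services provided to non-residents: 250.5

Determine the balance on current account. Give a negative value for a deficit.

-2151.0

Goods: -1559.1 + 928.7 - 1597.6 = -2228.0
Services: 250.5 - 263.0 = -12.5
Primary income: 71.3 - 179.0 + 292.8 = 185.1
Secondary income: -95.6
Current account = (-2228.0) + (-12.5) + 185.1 + (-95.6) = -2151.0
(Excluded from the current account — capital account: sale of embassy land to a foreign government 61.9; financial account: new loans extended by domestic banks to foreign borrowers 187.5, foreign purchases of equities on the domestic stock exchange 645.4, domestic pension funds' purchases of foreign equities 415.5, inward foreign direct investment in the manufacturing sector 481.4.)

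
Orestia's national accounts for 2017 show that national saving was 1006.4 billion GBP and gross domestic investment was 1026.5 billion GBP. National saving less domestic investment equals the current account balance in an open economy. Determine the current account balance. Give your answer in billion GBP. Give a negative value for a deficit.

-20.1

CA = S - I = 1006.4 - 1026.5 = -20.1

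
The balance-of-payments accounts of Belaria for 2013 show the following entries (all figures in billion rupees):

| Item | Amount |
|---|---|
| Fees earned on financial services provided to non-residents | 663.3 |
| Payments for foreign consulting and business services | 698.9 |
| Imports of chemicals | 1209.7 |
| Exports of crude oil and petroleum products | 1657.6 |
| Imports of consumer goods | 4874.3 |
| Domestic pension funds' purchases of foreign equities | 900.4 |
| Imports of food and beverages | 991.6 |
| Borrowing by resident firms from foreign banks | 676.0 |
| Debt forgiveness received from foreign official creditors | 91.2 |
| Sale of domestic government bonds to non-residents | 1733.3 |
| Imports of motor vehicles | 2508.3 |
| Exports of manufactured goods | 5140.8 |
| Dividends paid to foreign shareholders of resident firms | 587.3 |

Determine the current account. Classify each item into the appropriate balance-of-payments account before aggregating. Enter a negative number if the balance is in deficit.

Goods: -991.6 - 4874.3 - 2508.3 + 1657.6 - 1209.7 + 5140.8 = -2785.5
Services: -698.9 + 663.3 = -35.6
Primary income: -587.3
Current account = (-2785.5) + (-35.6) + (-587.3) = -3408.4
(Excluded from the current account — financial account: domestic pension funds' purchases of foreign equities 900.4, borrowing by resident firms from foreign banks 676.0, sale of domestic government bonds to non-residents 1733.3; capital account: debt forgiveness received from foreign official creditors 91.2.)

-3408.4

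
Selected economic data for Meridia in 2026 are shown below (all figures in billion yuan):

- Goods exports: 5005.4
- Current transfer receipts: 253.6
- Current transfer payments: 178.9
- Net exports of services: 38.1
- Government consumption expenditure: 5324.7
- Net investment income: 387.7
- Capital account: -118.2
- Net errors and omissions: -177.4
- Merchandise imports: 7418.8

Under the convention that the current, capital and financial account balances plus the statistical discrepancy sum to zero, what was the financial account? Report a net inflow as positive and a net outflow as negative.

Goods balance = 5005.4 - 7418.8 = -2413.4
Services balance = 38.1
Trade balance (goods + services) = -2413.4 + 38.1 = -2375.3
Net primary income = 387.7
Net secondary income = 253.6 - 178.9 = 74.7
Current account = -2375.3 + 387.7 + 74.7 = -1912.9
Financial account = -(-1912.9 + (-118.2) + (-177.4)) = 2208.5

2208.5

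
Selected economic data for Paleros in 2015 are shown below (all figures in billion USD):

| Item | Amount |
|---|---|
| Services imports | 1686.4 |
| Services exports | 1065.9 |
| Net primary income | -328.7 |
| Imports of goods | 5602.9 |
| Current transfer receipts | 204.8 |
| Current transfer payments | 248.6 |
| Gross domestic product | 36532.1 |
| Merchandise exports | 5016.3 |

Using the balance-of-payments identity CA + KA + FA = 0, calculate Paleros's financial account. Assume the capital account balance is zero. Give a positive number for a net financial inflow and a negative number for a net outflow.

Goods balance = 5016.3 - 5602.9 = -586.6
Services balance = 1065.9 - 1686.4 = -620.5
Trade balance (goods + services) = -586.6 + (-620.5) = -1207.1
Net primary income = -328.7
Net secondary income = 204.8 - 248.6 = -43.8
Current account = -1207.1 + (-328.7) + (-43.8) = -1579.6
Financial account = -(-1579.6) = 1579.6

1579.6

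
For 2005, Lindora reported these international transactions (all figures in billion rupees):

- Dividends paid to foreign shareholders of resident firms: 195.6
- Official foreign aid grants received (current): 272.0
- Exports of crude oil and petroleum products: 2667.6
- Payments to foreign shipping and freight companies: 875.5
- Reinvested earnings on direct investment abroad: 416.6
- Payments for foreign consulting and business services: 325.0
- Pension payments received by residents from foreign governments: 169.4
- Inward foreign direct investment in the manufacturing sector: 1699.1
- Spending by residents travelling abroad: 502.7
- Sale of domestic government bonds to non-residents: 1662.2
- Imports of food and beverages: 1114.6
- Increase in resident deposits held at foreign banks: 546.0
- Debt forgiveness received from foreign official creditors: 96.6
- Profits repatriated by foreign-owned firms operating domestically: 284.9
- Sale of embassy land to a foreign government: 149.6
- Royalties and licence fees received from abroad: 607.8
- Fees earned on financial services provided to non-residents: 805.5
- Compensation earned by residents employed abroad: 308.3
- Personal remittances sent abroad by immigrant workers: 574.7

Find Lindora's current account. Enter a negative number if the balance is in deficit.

Goods: 2667.6 - 1114.6 = 1553.0
Services: -502.7 + 805.5 - 875.5 - 325.0 + 607.8 = -289.9
Primary income: -284.9 + 308.3 + 416.6 - 195.6 = 244.4
Secondary income: 272.0 + 169.4 - 574.7 = -133.3
Current account = 1553.0 + (-289.9) + 244.4 + (-133.3) = 1374.2
(Excluded from the current account — financial account: inward foreign direct investment in the manufacturing sector 1699.1, sale of domestic government bonds to non-residents 1662.2, increase in resident deposits held at foreign banks 546.0; capital account: debt forgiveness received from foreign official creditors 96.6, sale of embassy land to a foreign government 149.6.)

1374.2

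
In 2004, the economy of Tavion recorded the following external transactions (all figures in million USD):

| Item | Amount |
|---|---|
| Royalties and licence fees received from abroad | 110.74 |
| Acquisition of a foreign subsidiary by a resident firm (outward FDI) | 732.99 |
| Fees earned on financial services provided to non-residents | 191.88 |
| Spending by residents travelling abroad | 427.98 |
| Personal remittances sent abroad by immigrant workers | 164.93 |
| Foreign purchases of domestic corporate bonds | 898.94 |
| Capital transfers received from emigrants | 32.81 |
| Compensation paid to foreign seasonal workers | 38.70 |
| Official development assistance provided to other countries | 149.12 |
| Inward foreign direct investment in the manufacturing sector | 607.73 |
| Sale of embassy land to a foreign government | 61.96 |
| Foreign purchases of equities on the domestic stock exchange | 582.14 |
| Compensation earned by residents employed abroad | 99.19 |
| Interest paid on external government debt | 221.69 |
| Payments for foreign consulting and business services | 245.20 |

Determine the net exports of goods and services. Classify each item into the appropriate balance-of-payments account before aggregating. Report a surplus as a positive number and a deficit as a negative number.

Services: 110.74 - 427.98 - 245.20 + 191.88 = -370.56
Trade balance = 0.00 + (-370.56) = -370.56
(Excluded from the trade balance — financial account: acquisition of a foreign subsidiary by a resident firm (outward FDI) 732.99, foreign purchases of domestic corporate bonds 898.94, inward foreign direct investment in the manufacturing sector 607.73, foreign purchases of equities on the domestic stock exchange 582.14; secondary income: personal remittances sent abroad by immigrant workers 164.93, official development assistance provided to other countries 149.12; capital account: capital transfers received from emigrants 32.81, sale of embassy land to a foreign government 61.96; primary income: compensation paid to foreign seasonal workers 38.70, compensation earned by residents employed abroad 99.19, interest paid on external government debt 221.69.)

-370.56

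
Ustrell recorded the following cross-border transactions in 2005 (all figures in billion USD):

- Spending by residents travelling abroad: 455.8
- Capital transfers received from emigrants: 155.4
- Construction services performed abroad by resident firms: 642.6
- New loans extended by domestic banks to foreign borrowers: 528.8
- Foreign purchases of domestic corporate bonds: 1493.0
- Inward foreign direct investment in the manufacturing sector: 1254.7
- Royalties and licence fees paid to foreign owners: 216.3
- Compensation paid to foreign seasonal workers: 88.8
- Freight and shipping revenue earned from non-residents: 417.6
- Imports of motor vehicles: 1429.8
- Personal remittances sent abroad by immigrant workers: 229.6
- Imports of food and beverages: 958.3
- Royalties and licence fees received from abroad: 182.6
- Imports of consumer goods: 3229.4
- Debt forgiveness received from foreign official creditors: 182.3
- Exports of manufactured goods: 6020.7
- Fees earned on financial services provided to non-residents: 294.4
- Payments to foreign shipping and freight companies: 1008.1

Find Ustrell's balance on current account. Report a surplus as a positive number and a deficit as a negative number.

-58.2

Goods: 6020.7 - 1429.8 - 958.3 - 3229.4 = 403.2
Services: 182.6 + 417.6 + 642.6 + 294.4 - 216.3 - 455.8 - 1008.1 = -143.0
Primary income: -88.8
Secondary income: -229.6
Current account = 403.2 + (-143.0) + (-88.8) + (-229.6) = -58.2
(Excluded from the current account — capital account: capital transfers received from emigrants 155.4, debt forgiveness received from foreign official creditors 182.3; financial account: new loans extended by domestic banks to foreign borrowers 528.8, foreign purchases of domestic corporate bonds 1493.0, inward foreign direct investment in the manufacturing sector 1254.7.)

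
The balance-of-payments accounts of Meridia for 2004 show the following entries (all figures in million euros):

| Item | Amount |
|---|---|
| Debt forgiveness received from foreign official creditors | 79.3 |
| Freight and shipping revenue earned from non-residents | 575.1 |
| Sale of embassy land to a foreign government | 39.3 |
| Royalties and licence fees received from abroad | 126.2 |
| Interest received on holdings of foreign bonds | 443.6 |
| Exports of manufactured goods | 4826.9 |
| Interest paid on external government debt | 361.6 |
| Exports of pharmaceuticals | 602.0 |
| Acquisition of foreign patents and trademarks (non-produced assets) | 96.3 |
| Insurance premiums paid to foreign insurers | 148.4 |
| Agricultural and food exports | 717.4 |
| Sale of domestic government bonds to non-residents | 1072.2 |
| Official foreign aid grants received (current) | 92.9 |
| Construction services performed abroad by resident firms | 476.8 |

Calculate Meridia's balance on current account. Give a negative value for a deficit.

7350.9

Goods: 717.4 + 602.0 + 4826.9 = 6146.3
Services: 575.1 - 148.4 + 126.2 + 476.8 = 1029.7
Primary income: -361.6 + 443.6 = 82.0
Secondary income: 92.9
Current account = 6146.3 + 1029.7 + 82.0 + 92.9 = 7350.9
(Excluded from the current account — capital account: debt forgiveness received from foreign official creditors 79.3, sale of embassy land to a foreign government 39.3, acquisition of foreign patents and trademarks (non-produced assets) 96.3; financial account: sale of domestic government bonds to non-residents 1072.2.)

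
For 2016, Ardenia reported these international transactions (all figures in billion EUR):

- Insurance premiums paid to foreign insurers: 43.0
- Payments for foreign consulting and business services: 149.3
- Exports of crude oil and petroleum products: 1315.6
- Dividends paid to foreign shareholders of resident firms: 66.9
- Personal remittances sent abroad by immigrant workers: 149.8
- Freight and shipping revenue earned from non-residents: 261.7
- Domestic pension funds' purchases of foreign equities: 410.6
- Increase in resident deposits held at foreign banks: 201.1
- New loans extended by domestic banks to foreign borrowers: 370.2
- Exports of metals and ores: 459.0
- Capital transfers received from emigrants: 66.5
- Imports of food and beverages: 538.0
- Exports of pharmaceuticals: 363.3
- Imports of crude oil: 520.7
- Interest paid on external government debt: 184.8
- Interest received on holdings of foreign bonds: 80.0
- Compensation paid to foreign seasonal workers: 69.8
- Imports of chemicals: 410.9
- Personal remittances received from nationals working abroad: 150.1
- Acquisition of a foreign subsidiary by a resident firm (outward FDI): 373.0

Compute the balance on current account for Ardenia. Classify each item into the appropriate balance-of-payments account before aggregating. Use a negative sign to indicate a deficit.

Goods: -520.7 + 1315.6 - 538.0 + 363.3 + 459.0 - 410.9 = 668.3
Services: 261.7 - 149.3 - 43.0 = 69.4
Primary income: -66.9 - 69.8 + 80.0 - 184.8 = -241.5
Secondary income: 150.1 - 149.8 = 0.3
Current account = 668.3 + 69.4 + (-241.5) + 0.3 = 496.5
(Excluded from the current account — financial account: domestic pension funds' purchases of foreign equities 410.6, increase in resident deposits held at foreign banks 201.1, new loans extended by domestic banks to foreign borrowers 370.2, acquisition of a foreign subsidiary by a resident firm (outward FDI) 373.0; capital account: capital transfers received from emigrants 66.5.)

496.5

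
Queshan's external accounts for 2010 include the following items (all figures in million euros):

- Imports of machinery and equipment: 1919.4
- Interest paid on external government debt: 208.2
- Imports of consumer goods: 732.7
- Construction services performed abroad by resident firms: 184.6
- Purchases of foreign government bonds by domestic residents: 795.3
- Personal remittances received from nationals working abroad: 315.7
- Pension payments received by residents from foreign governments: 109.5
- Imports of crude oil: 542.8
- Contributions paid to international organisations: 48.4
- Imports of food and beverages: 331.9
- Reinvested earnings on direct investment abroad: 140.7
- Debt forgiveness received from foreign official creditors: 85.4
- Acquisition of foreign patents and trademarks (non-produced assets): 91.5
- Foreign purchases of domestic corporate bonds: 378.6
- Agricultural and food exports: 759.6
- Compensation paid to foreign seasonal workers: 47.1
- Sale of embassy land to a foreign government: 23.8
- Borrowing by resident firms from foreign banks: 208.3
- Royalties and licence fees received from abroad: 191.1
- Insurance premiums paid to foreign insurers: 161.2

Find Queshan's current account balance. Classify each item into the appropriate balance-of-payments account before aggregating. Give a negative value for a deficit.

-2290.5

Goods: -732.7 - 1919.4 - 331.9 + 759.6 - 542.8 = -2767.2
Services: 184.6 + 191.1 - 161.2 = 214.5
Primary income: 140.7 - 47.1 - 208.2 = -114.6
Secondary income: -48.4 + 315.7 + 109.5 = 376.8
Current account = (-2767.2) + 214.5 + (-114.6) + 376.8 = -2290.5
(Excluded from the current account — financial account: purchases of foreign government bonds by domestic residents 795.3, foreign purchases of domestic corporate bonds 378.6, borrowing by resident firms from foreign banks 208.3; capital account: debt forgiveness received from foreign official creditors 85.4, acquisition of foreign patents and trademarks (non-produced assets) 91.5, sale of embassy land to a foreign government 23.8.)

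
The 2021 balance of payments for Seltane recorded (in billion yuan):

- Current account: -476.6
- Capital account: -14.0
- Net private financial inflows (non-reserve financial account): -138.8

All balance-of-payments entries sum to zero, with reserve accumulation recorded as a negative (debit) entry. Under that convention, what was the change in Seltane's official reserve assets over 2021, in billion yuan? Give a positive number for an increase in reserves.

-629.4

Official reserve transactions balance = -((-476.6) + (-14.0) + (-138.8)) = 629.4
An accumulation of reserves is recorded as a debit (negative entry), so the change in the stock of reserves is the negative of that balance.
Change in official reserves = -(629.4) = -629.4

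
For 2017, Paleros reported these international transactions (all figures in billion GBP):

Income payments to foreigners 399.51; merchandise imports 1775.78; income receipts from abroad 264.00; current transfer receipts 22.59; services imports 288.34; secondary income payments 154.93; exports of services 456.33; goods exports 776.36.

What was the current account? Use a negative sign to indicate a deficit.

-1099.28

Goods balance = 776.36 - 1775.78 = -999.42
Services balance = 456.33 - 288.34 = 167.99
Trade balance (goods + services) = -999.42 + 167.99 = -831.43
Net primary income = 264.00 - 399.51 = -135.51
Net secondary income = 22.59 - 154.93 = -132.34
Current account = -831.43 + (-135.51) + (-132.34) = -1099.28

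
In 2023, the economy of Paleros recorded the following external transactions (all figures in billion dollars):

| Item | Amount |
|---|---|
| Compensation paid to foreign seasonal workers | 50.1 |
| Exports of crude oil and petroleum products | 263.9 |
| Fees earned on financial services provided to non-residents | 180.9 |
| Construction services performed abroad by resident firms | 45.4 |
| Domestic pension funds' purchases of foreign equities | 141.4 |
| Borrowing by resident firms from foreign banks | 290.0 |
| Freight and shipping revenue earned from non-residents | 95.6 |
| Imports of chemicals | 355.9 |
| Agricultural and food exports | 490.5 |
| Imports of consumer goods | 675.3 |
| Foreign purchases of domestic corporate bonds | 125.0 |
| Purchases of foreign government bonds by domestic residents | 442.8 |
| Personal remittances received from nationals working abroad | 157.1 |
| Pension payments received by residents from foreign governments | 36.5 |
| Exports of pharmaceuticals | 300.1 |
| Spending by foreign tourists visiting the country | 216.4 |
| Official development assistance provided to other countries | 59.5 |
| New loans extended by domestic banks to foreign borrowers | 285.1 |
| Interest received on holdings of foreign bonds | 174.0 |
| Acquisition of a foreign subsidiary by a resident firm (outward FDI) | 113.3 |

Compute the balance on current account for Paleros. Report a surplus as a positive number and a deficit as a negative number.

Goods: 263.9 + 490.5 - 675.3 - 355.9 + 300.1 = 23.3
Services: 45.4 + 216.4 + 95.6 + 180.9 = 538.3
Primary income: 174.0 - 50.1 = 123.9
Secondary income: -59.5 + 36.5 + 157.1 = 134.1
Current account = 23.3 + 538.3 + 123.9 + 134.1 = 819.6
(Excluded from the current account — financial account: domestic pension funds' purchases of foreign equities 141.4, borrowing by resident firms from foreign banks 290.0, foreign purchases of domestic corporate bonds 125.0, purchases of foreign government bonds by domestic residents 442.8, new loans extended by domestic banks to foreign borrowers 285.1, acquisition of a foreign subsidiary by a resident firm (outward FDI) 113.3.)

819.6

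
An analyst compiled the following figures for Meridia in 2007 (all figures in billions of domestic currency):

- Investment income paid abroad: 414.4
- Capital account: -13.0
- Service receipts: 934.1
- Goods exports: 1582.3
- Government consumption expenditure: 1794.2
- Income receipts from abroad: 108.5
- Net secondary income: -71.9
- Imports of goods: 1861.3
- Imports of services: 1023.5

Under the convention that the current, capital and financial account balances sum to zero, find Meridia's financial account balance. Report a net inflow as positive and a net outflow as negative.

759.2

Goods balance = 1582.3 - 1861.3 = -279.0
Services balance = 934.1 - 1023.5 = -89.4
Trade balance (goods + services) = -279.0 + (-89.4) = -368.4
Net primary income = 108.5 - 414.4 = -305.9
Net secondary income = -71.9
Current account = -368.4 + (-305.9) + (-71.9) = -746.2
Financial account = -(-746.2 + (-13.0)) = 759.2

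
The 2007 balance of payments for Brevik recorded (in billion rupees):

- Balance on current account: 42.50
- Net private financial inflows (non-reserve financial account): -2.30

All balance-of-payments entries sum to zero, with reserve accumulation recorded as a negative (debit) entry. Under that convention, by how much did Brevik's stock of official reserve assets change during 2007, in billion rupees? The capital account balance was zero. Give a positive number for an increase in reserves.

Official reserve transactions balance = -(42.50 + (-2.30)) = -40.20
An accumulation of reserves is recorded as a debit (negative entry), so the change in the stock of reserves is the negative of that balance.
Change in official reserves = -(-40.20) = 40.20

40.20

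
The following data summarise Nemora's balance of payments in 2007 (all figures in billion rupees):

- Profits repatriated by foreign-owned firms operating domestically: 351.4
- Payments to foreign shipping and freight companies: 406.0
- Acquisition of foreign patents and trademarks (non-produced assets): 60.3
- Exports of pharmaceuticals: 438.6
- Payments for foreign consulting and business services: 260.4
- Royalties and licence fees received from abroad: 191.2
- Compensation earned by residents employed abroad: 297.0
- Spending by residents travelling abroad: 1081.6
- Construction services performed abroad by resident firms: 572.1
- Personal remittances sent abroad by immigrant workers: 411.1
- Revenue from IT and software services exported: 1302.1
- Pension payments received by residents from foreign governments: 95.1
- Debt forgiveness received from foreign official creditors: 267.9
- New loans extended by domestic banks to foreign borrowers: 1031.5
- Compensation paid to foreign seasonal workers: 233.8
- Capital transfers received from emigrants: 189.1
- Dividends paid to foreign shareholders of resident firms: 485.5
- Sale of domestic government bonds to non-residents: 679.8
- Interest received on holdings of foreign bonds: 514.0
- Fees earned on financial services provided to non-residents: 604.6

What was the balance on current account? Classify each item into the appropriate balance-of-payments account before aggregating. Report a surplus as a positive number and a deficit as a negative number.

Goods: 438.6
Services: -1081.6 + 604.6 - 406.0 - 260.4 + 1302.1 + 191.2 + 572.1 = 922.0
Primary income: -233.8 + 297.0 - 351.4 + 514.0 - 485.5 = -259.7
Secondary income: 95.1 - 411.1 = -316.0
Current account = 438.6 + 922.0 + (-259.7) + (-316.0) = 784.9
(Excluded from the current account — capital account: acquisition of foreign patents and trademarks (non-produced assets) 60.3, debt forgiveness received from foreign official creditors 267.9, capital transfers received from emigrants 189.1; financial account: new loans extended by domestic banks to foreign borrowers 1031.5, sale of domestic government bonds to non-residents 679.8.)

784.9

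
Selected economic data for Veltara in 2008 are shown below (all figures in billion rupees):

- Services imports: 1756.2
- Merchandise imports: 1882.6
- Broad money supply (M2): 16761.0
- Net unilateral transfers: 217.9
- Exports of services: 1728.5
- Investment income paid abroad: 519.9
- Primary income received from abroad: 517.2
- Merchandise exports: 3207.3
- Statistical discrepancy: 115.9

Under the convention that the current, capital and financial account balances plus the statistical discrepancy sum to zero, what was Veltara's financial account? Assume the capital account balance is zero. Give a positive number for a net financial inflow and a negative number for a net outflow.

-1628.1

Goods balance = 3207.3 - 1882.6 = 1324.7
Services balance = 1728.5 - 1756.2 = -27.7
Trade balance (goods + services) = 1324.7 + (-27.7) = 1297.0
Net primary income = 517.2 - 519.9 = -2.7
Net secondary income = 217.9
Current account = 1297.0 + (-2.7) + 217.9 = 1512.2
Financial account = -(1512.2 + 115.9) = -1628.1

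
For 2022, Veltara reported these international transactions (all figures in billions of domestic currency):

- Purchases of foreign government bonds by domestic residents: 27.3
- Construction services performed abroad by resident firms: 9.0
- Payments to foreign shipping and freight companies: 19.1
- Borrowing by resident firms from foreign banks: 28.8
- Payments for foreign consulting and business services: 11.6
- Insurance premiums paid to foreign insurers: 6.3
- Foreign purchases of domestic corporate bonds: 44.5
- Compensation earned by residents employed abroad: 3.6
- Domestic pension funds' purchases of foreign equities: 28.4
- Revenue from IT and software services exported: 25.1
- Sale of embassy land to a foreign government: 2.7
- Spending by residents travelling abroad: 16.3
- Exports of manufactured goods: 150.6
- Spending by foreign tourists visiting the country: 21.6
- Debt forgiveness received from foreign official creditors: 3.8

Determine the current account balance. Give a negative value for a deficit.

Goods: 150.6
Services: -6.3 + 21.6 - 11.6 + 9.0 - 16.3 - 19.1 + 25.1 = 2.4
Primary income: 3.6
Current account = 150.6 + 2.4 + 3.6 = 156.6
(Excluded from the current account — financial account: purchases of foreign government bonds by domestic residents 27.3, borrowing by resident firms from foreign banks 28.8, foreign purchases of domestic corporate bonds 44.5, domestic pension funds' purchases of foreign equities 28.4; capital account: sale of embassy land to a foreign government 2.7, debt forgiveness received from foreign official creditors 3.8.)

156.6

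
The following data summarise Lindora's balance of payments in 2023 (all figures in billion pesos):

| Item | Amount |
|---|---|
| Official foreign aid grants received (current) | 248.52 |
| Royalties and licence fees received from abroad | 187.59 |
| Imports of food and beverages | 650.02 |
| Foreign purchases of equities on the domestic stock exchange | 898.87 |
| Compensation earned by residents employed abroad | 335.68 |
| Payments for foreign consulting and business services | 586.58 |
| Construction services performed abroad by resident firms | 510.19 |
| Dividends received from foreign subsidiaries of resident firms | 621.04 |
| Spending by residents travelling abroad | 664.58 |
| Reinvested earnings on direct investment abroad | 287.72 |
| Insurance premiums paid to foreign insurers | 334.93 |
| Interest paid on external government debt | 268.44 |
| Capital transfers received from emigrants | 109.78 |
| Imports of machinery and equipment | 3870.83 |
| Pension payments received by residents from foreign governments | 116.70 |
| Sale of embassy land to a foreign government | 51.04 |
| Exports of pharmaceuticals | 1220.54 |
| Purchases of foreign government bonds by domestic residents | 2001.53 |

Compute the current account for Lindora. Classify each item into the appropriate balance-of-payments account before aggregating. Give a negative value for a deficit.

-2847.40

Goods: -3870.83 - 650.02 + 1220.54 = -3300.31
Services: 510.19 + 187.59 - 334.93 - 586.58 - 664.58 = -888.31
Primary income: 621.04 + 335.68 + 287.72 - 268.44 = 976.00
Secondary income: 116.70 + 248.52 = 365.22
Current account = (-3300.31) + (-888.31) + 976.00 + 365.22 = -2847.40
(Excluded from the current account — financial account: foreign purchases of equities on the domestic stock exchange 898.87, purchases of foreign government bonds by domestic residents 2001.53; capital account: capital transfers received from emigrants 109.78, sale of embassy land to a foreign government 51.04.)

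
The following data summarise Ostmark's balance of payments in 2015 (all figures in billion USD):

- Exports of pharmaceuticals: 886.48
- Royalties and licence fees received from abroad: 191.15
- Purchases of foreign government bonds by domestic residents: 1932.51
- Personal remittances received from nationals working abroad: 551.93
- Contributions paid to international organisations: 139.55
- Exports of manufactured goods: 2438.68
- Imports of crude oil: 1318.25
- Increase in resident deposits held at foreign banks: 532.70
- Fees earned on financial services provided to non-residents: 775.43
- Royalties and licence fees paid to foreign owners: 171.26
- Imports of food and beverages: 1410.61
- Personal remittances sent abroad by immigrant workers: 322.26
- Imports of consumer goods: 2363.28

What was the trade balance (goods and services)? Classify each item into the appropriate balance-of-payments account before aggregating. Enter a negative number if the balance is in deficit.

Goods: -1410.61 + 886.48 - 2363.28 - 1318.25 + 2438.68 = -1766.98
Services: 775.43 - 171.26 + 191.15 = 795.32
Trade balance = -1766.98 + 795.32 = -971.66
(Excluded from the trade balance — financial account: purchases of foreign government bonds by domestic residents 1932.51, increase in resident deposits held at foreign banks 532.70; secondary income: personal remittances received from nationals working abroad 551.93, contributions paid to international organisations 139.55, personal remittances sent abroad by immigrant workers 322.26.)

-971.66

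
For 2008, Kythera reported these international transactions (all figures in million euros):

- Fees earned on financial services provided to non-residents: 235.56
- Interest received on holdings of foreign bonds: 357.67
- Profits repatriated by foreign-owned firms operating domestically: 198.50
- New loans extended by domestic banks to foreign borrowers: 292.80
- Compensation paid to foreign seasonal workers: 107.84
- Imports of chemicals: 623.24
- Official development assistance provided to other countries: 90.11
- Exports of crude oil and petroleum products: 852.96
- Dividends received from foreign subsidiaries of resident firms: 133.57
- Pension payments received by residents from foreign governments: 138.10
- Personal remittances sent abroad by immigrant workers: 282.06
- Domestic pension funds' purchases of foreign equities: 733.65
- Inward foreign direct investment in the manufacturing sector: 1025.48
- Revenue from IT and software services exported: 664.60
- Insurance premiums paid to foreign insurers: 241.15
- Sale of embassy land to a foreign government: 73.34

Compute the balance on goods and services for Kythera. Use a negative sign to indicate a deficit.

Goods: 852.96 - 623.24 = 229.72
Services: 235.56 - 241.15 + 664.60 = 659.01
Trade balance = 229.72 + 659.01 = 888.73
(Excluded from the trade balance — primary income: interest received on holdings of foreign bonds 357.67, profits repatriated by foreign-owned firms operating domestically 198.50, compensation paid to foreign seasonal workers 107.84, dividends received from foreign subsidiaries of resident firms 133.57; financial account: new loans extended by domestic banks to foreign borrowers 292.80, domestic pension funds' purchases of foreign equities 733.65, inward foreign direct investment in the manufacturing sector 1025.48; secondary income: official development assistance provided to other countries 90.11, pension payments received by residents from foreign governments 138.10, personal remittances sent abroad by immigrant workers 282.06; capital account: sale of embassy land to a foreign government 73.34.)

888.73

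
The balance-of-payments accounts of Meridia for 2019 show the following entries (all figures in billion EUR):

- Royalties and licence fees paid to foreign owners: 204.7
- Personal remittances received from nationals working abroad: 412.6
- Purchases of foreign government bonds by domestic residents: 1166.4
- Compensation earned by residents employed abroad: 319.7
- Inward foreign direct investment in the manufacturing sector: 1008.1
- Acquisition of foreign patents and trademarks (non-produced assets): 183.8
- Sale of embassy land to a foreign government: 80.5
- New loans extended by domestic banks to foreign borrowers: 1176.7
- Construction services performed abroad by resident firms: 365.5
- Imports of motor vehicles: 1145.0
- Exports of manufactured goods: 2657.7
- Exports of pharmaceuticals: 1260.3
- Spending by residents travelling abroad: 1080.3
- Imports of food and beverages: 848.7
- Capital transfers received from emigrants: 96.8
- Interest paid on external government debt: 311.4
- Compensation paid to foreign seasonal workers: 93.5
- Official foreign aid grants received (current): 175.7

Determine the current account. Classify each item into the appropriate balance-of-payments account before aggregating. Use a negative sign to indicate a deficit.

Goods: -848.7 + 2657.7 + 1260.3 - 1145.0 = 1924.3
Services: -1080.3 + 365.5 - 204.7 = -919.5
Primary income: 319.7 - 311.4 - 93.5 = -85.2
Secondary income: 175.7 + 412.6 = 588.3
Current account = 1924.3 + (-919.5) + (-85.2) + 588.3 = 1507.9
(Excluded from the current account — financial account: purchases of foreign government bonds by domestic residents 1166.4, inward foreign direct investment in the manufacturing sector 1008.1, new loans extended by domestic banks to foreign borrowers 1176.7; capital account: acquisition of foreign patents and trademarks (non-produced assets) 183.8, sale of embassy land to a foreign government 80.5, capital transfers received from emigrants 96.8.)

1507.9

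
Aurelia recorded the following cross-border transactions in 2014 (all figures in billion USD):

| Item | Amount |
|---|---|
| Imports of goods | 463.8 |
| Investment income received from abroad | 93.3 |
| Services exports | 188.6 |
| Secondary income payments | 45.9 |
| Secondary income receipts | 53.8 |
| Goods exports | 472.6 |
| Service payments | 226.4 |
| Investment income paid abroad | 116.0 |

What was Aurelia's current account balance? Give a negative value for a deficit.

Goods balance = 472.6 - 463.8 = 8.8
Services balance = 188.6 - 226.4 = -37.8
Trade balance (goods + services) = 8.8 + (-37.8) = -29.0
Net primary income = 93.3 - 116.0 = -22.7
Net secondary income = 53.8 - 45.9 = 7.9
Current account = -29.0 + (-22.7) + 7.9 = -43.8

-43.8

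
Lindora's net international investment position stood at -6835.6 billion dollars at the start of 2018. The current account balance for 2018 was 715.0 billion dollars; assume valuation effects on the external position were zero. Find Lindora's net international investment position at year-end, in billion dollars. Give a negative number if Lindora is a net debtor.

With no valuation effects, change in NIIP = current account = 715.0
End-of-year NIIP = -6835.6 + 715.0 = -6120.6

-6120.6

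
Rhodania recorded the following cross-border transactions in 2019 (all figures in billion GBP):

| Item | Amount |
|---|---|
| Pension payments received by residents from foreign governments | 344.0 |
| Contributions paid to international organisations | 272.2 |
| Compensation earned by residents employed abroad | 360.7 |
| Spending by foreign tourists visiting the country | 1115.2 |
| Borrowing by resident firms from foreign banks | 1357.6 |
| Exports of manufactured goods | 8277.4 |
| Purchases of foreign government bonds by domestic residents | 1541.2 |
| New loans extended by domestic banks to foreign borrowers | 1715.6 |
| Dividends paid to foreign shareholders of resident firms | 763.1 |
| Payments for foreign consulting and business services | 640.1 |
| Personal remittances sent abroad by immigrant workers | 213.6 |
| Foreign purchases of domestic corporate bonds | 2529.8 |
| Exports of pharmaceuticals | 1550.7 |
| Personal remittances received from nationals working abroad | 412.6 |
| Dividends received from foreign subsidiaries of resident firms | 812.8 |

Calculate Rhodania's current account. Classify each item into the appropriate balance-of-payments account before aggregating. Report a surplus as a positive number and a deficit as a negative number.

10984.4

Goods: 1550.7 + 8277.4 = 9828.1
Services: 1115.2 - 640.1 = 475.1
Primary income: 360.7 - 763.1 + 812.8 = 410.4
Secondary income: 344.0 + 412.6 - 213.6 - 272.2 = 270.8
Current account = 9828.1 + 475.1 + 410.4 + 270.8 = 10984.4
(Excluded from the current account — financial account: borrowing by resident firms from foreign banks 1357.6, purchases of foreign government bonds by domestic residents 1541.2, new loans extended by domestic banks to foreign borrowers 1715.6, foreign purchases of domestic corporate bonds 2529.8.)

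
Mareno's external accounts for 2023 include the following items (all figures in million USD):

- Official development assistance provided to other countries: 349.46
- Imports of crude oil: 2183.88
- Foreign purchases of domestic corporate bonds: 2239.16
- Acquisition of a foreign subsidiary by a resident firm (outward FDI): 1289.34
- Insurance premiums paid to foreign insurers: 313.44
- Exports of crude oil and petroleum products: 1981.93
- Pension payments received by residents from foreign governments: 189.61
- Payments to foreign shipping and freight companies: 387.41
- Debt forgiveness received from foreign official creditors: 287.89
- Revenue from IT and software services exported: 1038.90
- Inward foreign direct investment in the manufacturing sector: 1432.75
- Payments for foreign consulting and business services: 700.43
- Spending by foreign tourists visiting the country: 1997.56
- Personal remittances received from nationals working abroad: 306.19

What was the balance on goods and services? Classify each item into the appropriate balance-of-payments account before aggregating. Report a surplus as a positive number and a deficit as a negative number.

Goods: -2183.88 + 1981.93 = -201.95
Services: -387.41 - 700.43 - 313.44 + 1997.56 + 1038.90 = 1635.18
Trade balance = -201.95 + 1635.18 = 1433.23
(Excluded from the trade balance — secondary income: official development assistance provided to other countries 349.46, pension payments received by residents from foreign governments 189.61, personal remittances received from nationals working abroad 306.19; financial account: foreign purchases of domestic corporate bonds 2239.16, acquisition of a foreign subsidiary by a resident firm (outward FDI) 1289.34, inward foreign direct investment in the manufacturing sector 1432.75; capital account: debt forgiveness received from foreign official creditors 287.89.)

1433.23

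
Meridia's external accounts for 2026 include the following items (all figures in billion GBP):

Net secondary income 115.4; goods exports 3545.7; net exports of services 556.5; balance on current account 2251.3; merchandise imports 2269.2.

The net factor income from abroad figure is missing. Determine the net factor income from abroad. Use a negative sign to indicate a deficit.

Current account = goods balance + services balance + net primary income + net secondary income
Sum of the known components = 1948.4
Net factor income from abroad = CA - (known components) = 2251.3 - 1948.4 = 302.9

302.9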